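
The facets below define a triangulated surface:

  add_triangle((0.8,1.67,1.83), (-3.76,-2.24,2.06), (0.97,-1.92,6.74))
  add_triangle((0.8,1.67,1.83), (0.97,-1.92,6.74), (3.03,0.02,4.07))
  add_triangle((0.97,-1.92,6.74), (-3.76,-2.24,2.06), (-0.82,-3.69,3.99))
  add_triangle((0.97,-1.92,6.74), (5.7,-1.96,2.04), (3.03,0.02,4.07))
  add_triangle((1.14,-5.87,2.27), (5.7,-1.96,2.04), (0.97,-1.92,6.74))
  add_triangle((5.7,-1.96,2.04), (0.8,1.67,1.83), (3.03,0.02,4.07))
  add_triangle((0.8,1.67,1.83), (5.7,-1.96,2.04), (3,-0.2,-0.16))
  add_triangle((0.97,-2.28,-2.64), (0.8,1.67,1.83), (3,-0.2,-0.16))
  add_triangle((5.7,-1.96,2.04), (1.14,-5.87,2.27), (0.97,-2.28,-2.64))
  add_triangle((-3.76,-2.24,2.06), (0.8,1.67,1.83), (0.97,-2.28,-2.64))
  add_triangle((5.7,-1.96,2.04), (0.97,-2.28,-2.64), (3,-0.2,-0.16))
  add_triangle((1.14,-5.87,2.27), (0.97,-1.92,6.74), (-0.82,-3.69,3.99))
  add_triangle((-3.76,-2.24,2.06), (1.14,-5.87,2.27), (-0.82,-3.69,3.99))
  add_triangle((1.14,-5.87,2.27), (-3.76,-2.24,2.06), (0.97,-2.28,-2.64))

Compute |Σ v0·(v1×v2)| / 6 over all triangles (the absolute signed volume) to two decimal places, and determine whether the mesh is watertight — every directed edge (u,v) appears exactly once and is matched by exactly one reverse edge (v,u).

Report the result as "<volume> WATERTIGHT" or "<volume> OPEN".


126.59 WATERTIGHT

Per-triangle v0·(v1×v2)/6:
  t1: +8.9887
  t2: +5.3057
  t3: +9.0460
  t4: +10.9488
  t5: +30.4627
  t6: +3.9596
  t7: +3.4992
  t8: +0.1559
  t9: +18.9886
  t10: -2.4854
  t11: +4.6411
  t12: +10.5135
  t13: +8.7244
  t14: +13.8378
Σ = +126.5866 → |volume| = 126.59

Directed edges: 42 total, each appears once with its reverse present → watertight.


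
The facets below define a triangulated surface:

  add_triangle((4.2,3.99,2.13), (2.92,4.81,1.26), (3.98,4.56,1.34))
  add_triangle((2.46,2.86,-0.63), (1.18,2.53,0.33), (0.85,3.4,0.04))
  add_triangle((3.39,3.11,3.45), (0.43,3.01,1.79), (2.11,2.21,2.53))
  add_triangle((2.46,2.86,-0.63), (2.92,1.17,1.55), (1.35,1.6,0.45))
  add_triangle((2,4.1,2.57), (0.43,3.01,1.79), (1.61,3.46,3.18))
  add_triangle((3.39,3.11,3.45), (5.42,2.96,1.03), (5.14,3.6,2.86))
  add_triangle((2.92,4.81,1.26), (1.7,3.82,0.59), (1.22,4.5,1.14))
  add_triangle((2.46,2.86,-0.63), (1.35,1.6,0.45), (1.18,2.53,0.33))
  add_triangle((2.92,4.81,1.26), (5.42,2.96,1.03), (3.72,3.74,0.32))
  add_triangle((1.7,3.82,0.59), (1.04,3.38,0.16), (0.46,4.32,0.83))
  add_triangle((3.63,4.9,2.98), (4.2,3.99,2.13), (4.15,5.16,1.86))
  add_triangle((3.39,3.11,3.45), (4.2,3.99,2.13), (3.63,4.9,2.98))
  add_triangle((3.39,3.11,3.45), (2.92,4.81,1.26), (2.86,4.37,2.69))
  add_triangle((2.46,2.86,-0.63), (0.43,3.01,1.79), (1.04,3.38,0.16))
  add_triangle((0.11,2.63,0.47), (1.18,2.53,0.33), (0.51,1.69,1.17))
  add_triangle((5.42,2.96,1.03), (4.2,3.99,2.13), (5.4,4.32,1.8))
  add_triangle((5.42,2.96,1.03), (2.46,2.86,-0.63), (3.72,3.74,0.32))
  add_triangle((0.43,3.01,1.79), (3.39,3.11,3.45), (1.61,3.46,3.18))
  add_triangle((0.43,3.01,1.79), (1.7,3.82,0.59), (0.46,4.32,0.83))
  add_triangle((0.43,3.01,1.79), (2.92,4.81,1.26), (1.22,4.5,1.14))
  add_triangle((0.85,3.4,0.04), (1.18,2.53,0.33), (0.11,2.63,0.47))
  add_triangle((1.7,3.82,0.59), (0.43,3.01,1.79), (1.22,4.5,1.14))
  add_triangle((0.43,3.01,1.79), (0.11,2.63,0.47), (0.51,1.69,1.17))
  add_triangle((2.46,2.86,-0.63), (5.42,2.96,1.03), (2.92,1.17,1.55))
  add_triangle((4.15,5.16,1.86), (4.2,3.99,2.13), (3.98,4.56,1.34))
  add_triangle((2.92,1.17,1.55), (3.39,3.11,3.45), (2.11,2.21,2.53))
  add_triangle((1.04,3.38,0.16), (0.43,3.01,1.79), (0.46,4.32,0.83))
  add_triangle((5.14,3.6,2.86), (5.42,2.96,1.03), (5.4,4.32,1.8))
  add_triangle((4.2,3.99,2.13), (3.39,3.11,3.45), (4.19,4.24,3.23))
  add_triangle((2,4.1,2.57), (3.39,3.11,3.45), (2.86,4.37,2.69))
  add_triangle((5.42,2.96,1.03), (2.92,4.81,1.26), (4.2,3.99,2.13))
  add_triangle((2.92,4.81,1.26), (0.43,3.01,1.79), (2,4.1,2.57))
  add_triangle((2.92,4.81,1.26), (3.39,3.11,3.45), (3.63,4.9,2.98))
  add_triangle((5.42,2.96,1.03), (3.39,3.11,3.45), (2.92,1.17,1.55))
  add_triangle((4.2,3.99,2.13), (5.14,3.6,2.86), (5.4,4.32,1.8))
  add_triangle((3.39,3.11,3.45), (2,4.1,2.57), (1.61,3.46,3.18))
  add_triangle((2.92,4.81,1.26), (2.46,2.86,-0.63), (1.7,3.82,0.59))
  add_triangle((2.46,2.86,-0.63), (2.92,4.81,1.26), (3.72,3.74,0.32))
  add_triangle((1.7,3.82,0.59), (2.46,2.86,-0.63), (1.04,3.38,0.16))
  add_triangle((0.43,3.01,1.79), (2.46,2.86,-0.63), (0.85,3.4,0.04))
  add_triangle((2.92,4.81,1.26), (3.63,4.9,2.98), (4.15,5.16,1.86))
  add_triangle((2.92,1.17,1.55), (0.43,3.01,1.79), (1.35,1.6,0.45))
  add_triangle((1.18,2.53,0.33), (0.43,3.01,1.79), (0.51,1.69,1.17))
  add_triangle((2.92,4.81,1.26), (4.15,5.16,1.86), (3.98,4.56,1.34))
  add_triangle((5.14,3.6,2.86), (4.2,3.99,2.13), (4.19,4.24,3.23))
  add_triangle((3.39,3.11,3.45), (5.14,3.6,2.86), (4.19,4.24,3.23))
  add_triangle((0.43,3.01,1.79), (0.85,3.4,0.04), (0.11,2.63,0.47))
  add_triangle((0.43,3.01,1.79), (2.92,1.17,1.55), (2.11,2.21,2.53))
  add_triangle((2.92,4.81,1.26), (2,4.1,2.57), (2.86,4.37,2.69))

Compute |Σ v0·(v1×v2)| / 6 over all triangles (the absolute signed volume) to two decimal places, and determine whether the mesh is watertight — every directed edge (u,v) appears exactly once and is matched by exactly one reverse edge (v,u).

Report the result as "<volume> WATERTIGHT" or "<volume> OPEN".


Per-triangle v0·(v1×v2)/6:
  t1: -0.8465
  t2: -0.5028
  t3: +0.3559
  t4: -0.7546
  t5: +0.7226
  t6: -0.1315
  t7: +0.4785
  t8: -0.3699
  t9: +2.2120
  t10: +0.3852
  t11: +1.2193
  t12: +1.8467
  t13: +1.4231
  t14: -1.2525
  t15: -0.4322
  t16: -0.4637
  t17: +1.1636
  t18: -0.7628
  t19: +1.1396
  t20: +1.2573
  t21: -0.2294
  t22: -0.4026
  t23: -0.1254
  t24: -0.9422
  t25: +0.4448
  t26: +0.1059
  t27: -0.6319
  t28: +1.7779
  t29: -0.3999
  t30: +0.8098
  t31: +2.7879
  t32: +1.2831
  t33: -0.6581
  t34: +2.2078
  t35: +0.9865
  t36: +1.3739
  t37: +0.9227
  t38: +1.2199
  t39: +0.5904
  t40: +1.6137
  t41: +1.1167
  t42: -1.1731
  t43: +0.2260
  t44: +0.3751
  t45: +1.0385
  t46: +1.1823
  t47: +0.4641
  t48: -0.9101
  t49: +0.8541
Σ = +22.5961 → |volume| = 22.60

Directed edges: 147 total; 3 unmatched, e.g. (1.35,1.6,0.45)→(1.18,2.53,0.33) → open.

22.60 OPEN


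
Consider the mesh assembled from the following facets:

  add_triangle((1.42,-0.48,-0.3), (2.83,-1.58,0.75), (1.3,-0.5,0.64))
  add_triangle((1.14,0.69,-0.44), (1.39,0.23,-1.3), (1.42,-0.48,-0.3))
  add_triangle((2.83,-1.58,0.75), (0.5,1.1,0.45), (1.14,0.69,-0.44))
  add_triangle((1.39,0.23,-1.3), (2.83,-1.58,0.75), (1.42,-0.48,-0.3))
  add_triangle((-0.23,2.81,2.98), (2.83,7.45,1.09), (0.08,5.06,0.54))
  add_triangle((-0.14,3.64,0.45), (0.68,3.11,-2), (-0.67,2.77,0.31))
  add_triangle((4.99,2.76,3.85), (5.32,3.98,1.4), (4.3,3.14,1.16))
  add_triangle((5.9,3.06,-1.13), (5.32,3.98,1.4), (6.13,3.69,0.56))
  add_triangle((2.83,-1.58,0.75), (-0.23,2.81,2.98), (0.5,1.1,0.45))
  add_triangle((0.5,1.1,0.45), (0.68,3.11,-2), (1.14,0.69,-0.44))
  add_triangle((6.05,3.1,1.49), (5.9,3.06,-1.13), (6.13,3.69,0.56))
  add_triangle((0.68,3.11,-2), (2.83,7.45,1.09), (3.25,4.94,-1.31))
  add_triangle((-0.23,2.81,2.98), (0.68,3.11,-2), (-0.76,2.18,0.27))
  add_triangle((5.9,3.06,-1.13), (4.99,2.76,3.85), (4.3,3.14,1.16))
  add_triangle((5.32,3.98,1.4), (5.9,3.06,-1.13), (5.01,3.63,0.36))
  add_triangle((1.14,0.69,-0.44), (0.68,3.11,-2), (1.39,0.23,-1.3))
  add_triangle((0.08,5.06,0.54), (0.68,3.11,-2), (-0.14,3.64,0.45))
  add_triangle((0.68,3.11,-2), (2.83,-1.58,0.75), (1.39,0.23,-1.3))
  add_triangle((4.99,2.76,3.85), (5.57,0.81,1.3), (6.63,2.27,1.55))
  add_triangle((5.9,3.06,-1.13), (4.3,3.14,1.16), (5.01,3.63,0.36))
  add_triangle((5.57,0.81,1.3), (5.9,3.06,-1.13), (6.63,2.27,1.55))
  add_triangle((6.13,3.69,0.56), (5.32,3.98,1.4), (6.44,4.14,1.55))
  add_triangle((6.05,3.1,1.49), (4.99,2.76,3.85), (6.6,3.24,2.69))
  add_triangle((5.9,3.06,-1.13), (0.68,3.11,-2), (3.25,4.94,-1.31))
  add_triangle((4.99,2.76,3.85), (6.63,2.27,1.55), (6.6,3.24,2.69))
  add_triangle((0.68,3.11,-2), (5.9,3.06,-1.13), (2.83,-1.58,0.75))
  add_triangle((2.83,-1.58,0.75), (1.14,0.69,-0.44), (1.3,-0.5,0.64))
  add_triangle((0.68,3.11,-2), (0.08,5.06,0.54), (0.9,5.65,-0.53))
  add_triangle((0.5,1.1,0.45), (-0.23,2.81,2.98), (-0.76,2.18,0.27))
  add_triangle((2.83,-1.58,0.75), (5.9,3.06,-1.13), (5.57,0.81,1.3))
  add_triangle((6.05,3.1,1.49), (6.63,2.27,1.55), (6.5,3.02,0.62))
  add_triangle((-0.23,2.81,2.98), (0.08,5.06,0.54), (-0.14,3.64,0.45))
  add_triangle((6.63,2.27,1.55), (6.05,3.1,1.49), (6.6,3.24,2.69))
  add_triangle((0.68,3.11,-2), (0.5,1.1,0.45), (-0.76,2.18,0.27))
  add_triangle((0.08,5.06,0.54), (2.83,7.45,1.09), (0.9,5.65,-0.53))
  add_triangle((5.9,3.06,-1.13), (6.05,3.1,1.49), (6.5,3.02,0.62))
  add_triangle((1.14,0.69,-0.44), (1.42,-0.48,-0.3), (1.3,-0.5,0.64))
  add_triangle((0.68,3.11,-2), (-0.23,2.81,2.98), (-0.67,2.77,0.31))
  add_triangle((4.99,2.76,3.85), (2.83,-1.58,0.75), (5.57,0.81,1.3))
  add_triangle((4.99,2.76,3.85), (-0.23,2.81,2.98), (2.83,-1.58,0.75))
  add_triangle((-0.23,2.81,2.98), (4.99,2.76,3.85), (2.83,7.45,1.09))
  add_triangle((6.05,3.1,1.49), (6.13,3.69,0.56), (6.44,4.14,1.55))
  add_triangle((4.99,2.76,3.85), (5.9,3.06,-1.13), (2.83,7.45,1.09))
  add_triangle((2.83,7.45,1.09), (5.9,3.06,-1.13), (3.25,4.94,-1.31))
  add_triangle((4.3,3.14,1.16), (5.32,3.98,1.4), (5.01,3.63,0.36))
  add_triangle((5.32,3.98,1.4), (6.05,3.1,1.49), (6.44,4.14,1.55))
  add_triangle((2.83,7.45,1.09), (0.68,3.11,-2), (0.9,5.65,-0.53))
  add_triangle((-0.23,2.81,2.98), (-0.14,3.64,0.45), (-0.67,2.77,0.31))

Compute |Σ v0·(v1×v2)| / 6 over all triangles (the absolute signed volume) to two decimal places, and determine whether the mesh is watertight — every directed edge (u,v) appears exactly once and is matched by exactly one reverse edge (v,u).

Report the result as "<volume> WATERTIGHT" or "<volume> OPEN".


Per-triangle v0·(v1×v2)/6:
  t1: -0.1156
  t2: -0.2231
  t3: -0.6814
  t4: +0.0748
  t5: +6.1985
  t6: +0.8308
  t7: -0.1485
  t8: +0.8669
  t9: -1.5766
  t10: -0.5929
  t11: +1.3946
  t12: +5.4522
  t13: +2.3367
  t14: -3.9641
  t15: +0.8697
  t16: -0.5933
  t17: +0.3558
  t18: +1.7115
  t19: +3.2505
  t20: -0.8316
  t21: +3.0445
  t22: +0.5180
  t23: +0.5929
  t24: +4.1194
  t25: +1.5739
  t26: +2.1005
  t27: +0.2639
  t28: +0.9915
  t29: -0.7594
  t30: +4.4521
  t31: +1.0888
  t32: +0.4323
  t33: +1.2218
  t34: -0.9668
  t35: +2.7931
  t36: +0.8454
  t37: -0.2299
  t38: -2.2499
  t39: +5.1338
  t40: +4.7577
  t41: +18.1241
  t42: +0.7846
  t43: +27.9938
  t44: +9.2672
  t45: -0.0683
  t46: +0.1216
  t47: +2.9544
  t48: +0.9023
Σ = +104.4181 → |volume| = 104.42

Directed edges: 144 total; 6 unmatched, e.g. (4.99,2.76,3.85)→(5.32,3.98,1.4) → open.

104.42 OPEN


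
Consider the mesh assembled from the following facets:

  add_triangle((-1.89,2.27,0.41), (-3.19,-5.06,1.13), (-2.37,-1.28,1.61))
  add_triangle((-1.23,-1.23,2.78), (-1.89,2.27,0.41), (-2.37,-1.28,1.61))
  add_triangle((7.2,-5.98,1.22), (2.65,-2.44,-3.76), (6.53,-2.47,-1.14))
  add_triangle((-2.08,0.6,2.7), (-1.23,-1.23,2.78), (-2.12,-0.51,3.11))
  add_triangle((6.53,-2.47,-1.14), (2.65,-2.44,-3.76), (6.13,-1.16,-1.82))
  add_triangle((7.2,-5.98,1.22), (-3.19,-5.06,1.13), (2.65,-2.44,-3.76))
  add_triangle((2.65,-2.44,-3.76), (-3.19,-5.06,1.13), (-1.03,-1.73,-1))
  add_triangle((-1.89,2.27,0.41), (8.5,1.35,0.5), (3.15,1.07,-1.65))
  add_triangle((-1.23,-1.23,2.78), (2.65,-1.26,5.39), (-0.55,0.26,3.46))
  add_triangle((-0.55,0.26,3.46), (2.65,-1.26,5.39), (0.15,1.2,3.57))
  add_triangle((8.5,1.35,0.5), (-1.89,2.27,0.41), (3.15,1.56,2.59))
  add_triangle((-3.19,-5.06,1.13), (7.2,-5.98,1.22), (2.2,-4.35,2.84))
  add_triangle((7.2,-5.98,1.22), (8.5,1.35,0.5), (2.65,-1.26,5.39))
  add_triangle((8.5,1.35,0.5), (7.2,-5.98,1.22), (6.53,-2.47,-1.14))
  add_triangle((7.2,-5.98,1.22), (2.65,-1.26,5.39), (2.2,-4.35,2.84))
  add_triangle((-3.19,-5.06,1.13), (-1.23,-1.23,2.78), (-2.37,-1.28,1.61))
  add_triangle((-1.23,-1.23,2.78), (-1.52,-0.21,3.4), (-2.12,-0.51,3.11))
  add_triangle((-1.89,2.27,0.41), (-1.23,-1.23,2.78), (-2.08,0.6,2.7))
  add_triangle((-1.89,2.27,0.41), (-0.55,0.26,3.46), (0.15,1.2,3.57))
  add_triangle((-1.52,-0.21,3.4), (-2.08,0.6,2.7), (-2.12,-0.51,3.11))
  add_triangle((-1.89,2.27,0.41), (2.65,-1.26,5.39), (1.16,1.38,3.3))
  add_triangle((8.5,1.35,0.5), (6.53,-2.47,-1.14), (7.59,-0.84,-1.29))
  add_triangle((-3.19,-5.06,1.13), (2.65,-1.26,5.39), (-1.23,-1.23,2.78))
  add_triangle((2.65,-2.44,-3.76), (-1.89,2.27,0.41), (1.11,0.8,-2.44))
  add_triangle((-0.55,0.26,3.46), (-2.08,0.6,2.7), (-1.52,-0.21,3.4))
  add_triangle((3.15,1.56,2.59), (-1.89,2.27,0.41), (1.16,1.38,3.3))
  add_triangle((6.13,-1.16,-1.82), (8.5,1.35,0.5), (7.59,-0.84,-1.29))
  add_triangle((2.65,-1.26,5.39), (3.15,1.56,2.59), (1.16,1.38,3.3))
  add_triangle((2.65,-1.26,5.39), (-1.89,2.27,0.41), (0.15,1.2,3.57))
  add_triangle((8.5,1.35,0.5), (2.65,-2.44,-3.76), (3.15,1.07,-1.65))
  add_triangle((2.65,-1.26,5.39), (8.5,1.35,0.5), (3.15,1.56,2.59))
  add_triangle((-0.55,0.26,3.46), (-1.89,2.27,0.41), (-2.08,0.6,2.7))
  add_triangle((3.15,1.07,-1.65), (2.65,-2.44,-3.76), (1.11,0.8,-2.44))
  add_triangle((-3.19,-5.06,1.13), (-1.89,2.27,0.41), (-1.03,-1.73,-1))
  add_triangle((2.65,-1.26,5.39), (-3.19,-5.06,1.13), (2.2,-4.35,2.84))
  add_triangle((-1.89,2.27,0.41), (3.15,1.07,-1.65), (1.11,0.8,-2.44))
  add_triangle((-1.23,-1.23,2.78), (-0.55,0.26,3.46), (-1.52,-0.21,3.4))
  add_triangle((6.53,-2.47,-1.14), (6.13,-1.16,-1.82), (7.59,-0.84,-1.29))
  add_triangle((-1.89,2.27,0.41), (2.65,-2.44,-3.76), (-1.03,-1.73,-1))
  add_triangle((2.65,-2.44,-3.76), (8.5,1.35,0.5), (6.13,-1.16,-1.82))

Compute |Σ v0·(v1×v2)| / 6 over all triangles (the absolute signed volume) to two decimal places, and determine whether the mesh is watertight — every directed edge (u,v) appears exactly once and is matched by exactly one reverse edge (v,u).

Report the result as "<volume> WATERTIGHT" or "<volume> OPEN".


290.44 WATERTIGHT

Per-triangle v0·(v1×v2)/6:
  t1: +2.5000
  t2: +2.3322
  t3: +15.5621
  t4: -0.2634
  t5: +5.3313
  t6: +39.4184
  t7: +4.6765
  t8: +7.1031
  t9: +3.6665
  t10: +2.5731
  t11: +7.9733
  t12: +17.7679
  t13: +50.9244
  t14: +19.3381
  t15: +17.7439
  t16: +2.7948
  t17: +0.4399
  t18: +0.4151
  t19: +1.9069
  t20: +0.4743
  t21: +3.0595
  t22: +4.2110
  t23: +9.2357
  t24: +1.6257
  t25: +0.6674
  t26: +3.1185
  t27: +1.0702
  t28: +4.5266
  t29: -0.4112
  t30: +10.5987
  t31: +13.5839
  t32: +1.7137
  t33: +3.7858
  t34: +3.8359
  t35: +15.8655
  t36: +2.7126
  t37: +0.6012
  t38: +1.7016
  t39: +3.2632
  t40: +2.9983
Σ = +290.4424 → |volume| = 290.44

Directed edges: 120 total, each appears once with its reverse present → watertight.


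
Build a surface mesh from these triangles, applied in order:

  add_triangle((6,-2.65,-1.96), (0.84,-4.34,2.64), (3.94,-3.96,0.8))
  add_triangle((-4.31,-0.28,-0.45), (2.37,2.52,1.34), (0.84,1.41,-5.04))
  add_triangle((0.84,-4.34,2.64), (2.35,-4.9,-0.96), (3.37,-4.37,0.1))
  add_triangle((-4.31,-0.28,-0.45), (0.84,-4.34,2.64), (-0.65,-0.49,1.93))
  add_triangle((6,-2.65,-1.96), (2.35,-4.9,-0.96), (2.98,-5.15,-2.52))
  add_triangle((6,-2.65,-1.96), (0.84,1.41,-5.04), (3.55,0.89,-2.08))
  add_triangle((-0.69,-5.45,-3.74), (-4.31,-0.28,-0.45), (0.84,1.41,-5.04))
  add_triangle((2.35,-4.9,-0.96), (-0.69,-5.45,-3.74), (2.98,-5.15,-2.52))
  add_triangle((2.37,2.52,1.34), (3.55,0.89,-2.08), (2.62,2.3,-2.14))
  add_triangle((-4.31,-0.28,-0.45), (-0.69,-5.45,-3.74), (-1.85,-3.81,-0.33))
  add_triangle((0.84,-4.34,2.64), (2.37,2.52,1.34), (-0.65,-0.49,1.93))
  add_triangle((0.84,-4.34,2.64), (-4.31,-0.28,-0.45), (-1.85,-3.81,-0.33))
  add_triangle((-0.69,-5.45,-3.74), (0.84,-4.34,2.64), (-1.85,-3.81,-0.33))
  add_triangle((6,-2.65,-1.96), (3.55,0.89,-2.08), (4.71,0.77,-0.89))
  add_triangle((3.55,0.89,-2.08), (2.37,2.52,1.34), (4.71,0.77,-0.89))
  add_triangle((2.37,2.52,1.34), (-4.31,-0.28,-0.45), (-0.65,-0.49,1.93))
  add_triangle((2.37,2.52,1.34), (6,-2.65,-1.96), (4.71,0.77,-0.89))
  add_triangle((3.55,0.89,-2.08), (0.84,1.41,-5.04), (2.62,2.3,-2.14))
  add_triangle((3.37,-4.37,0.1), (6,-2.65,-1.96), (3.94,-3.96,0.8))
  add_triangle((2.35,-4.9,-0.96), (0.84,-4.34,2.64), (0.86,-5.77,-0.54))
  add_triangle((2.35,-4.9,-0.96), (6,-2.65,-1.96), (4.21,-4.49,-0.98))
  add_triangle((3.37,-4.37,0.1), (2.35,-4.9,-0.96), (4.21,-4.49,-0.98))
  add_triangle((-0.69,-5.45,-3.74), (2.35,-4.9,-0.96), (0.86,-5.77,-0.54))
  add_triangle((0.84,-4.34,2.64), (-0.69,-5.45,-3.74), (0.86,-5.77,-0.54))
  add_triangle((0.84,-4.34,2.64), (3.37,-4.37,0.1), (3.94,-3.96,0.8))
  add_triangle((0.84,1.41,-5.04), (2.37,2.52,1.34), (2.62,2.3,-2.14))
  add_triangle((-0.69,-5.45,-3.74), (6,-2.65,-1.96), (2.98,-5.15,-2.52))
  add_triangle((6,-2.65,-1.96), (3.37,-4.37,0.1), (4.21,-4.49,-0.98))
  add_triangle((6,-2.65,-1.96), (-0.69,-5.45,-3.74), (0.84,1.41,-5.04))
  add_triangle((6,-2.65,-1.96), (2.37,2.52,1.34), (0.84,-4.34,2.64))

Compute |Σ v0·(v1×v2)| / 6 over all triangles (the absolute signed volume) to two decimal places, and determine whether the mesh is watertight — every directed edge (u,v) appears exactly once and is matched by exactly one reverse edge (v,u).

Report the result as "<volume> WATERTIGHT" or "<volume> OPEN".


Per-triangle v0·(v1×v2)/6:
  t1: -1.8141
  t2: +9.7788
  t3: +4.6013
  t4: +5.4858
  t5: +5.2355
  t6: +10.0743
  t7: +23.4807
  t8: +5.1901
  t9: +3.3420
  t10: +9.1907
  t11: +4.9212
  t12: +7.1969
  t13: +9.8628
  t14: +4.2174
  t15: +2.7936
  t16: +3.7470
  t17: +3.7126
  t18: +3.9921
  t19: +3.3483
  t20: +4.8378
  t21: +2.0325
  t22: +1.7104
  t23: +5.7553
  t24: +3.8009
  t25: +2.9351
  t26: +1.7976
  t27: +6.3028
  t28: +2.0200
  t29: +34.4872
  t30: +18.7862
Σ = +202.8228 → |volume| = 202.82

Directed edges: 90 total, each appears once with its reverse present → watertight.

202.82 WATERTIGHT


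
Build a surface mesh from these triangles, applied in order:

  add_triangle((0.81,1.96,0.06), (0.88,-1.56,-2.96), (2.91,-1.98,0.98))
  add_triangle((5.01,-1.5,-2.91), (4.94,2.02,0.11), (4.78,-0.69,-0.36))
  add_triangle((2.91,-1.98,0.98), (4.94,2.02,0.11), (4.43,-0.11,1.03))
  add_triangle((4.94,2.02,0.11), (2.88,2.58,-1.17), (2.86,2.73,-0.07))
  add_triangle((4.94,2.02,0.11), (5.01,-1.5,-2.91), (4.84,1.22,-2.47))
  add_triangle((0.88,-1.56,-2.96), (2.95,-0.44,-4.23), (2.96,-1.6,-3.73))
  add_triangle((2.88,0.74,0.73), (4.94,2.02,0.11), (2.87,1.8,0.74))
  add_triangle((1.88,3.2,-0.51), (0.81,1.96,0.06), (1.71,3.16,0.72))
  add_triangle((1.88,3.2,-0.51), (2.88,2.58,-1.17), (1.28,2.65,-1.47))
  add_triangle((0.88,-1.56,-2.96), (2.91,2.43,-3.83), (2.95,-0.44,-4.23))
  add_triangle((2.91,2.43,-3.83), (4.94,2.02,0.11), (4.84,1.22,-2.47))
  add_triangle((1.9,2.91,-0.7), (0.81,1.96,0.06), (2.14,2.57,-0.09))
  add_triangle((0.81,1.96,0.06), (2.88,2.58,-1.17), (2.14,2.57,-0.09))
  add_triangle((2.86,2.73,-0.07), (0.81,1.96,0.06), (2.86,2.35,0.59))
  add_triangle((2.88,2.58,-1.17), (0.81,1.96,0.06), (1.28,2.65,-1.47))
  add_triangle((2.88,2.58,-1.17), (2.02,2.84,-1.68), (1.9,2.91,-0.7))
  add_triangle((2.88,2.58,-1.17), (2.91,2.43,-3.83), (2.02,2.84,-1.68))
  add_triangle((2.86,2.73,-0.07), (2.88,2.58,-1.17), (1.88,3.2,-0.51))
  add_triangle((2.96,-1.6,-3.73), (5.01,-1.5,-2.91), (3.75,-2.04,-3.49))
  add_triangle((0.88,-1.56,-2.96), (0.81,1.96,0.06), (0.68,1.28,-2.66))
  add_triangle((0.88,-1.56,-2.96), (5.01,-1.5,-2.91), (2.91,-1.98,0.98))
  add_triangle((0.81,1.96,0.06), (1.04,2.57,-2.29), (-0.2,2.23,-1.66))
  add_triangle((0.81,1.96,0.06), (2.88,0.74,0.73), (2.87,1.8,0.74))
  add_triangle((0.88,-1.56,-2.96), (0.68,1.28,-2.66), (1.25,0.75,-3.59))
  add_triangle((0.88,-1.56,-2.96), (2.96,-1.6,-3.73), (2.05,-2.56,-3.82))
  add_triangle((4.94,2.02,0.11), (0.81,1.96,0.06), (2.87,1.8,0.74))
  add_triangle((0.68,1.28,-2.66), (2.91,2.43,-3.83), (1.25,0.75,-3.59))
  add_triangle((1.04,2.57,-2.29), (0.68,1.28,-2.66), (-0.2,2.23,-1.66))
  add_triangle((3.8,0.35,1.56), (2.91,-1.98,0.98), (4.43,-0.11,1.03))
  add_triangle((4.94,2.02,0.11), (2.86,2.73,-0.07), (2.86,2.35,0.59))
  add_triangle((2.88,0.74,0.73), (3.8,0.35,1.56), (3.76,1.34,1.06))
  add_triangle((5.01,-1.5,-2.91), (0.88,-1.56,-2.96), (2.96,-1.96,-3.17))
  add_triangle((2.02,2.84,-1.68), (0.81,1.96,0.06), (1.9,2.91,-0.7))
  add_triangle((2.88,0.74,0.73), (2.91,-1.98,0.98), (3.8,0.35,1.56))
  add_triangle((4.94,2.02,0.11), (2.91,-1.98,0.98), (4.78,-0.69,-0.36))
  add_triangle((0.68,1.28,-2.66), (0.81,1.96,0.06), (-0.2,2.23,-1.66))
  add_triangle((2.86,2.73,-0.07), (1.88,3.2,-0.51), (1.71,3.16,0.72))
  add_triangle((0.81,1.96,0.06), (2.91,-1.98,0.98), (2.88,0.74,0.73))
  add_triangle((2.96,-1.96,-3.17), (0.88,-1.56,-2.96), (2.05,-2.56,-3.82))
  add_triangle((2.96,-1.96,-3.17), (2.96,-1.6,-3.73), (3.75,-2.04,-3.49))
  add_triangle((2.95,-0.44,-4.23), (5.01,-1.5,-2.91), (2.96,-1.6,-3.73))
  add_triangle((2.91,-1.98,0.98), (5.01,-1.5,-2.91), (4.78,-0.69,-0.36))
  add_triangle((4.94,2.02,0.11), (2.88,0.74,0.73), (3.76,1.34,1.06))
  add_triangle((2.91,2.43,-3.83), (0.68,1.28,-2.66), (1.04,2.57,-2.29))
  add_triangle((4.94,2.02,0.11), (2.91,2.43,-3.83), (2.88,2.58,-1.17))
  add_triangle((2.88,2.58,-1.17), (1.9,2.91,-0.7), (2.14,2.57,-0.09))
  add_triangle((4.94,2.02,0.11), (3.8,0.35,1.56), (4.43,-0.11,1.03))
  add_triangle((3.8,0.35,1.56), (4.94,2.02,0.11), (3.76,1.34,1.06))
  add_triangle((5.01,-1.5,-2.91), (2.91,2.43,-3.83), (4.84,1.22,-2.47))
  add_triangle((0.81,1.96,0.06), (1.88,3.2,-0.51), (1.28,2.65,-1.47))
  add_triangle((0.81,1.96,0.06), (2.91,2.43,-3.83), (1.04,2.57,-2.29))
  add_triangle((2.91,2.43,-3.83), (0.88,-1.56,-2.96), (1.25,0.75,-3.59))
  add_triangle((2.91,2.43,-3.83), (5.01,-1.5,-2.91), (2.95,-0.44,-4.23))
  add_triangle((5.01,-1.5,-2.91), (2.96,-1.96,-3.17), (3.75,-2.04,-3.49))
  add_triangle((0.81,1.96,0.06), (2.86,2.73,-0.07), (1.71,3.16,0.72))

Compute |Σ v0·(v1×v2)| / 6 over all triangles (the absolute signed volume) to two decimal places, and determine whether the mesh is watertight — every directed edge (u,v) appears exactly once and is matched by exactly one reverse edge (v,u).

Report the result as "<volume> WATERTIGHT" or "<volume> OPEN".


61.99 OPEN

Per-triangle v0·(v1×v2)/6:
  t1: -4.0651
  t2: +5.2163
  t3: +0.9829
  t4: +1.4313
  t5: +5.6430
  t6: +1.3286
  t7: +0.5871
  t8: +0.1938
  t9: +0.8743
  t10: +2.1506
  t11: +5.0662
  t12: +0.2394
  t13: -0.3398
  t14: +0.3878
  t15: -0.8436
  t16: +0.5338
  t17: +1.3826
  t18: +0.7740
  t19: +0.7581
  t20: -1.2007
  t21: +5.1580
  t22: +0.8554
  t23: -0.0847
  t24: +0.3862
  t25: +0.6643
  t26: +0.8850
  t27: +0.9233
  t28: +0.6948
  t29: +1.0524
  t30: +0.8062
  t31: -0.1393
  t32: -0.6251
  t33: +0.1844
  t34: -0.7085
  t35: +3.2101
  t36: -1.0742
  t37: +0.8483
  t38: +0.0136
  t39: -0.4137
  t40: +0.2158
  t41: +2.2440
  t42: +3.8896
  t43: -0.2435
  t44: +1.1384
  t45: +3.2369
  t46: +0.4294
  t47: +1.4109
  t48: +0.7278
  t49: +5.7096
  t50: +0.2458
  t51: +1.5028
  t52: +1.9078
  t53: +6.1450
  t54: +0.0651
  t55: -0.3729
Σ = +61.9892 → |volume| = 61.99

Directed edges: 165 total; 9 unmatched, e.g. (0.81,1.96,0.06)→(2.86,2.35,0.59) → open.


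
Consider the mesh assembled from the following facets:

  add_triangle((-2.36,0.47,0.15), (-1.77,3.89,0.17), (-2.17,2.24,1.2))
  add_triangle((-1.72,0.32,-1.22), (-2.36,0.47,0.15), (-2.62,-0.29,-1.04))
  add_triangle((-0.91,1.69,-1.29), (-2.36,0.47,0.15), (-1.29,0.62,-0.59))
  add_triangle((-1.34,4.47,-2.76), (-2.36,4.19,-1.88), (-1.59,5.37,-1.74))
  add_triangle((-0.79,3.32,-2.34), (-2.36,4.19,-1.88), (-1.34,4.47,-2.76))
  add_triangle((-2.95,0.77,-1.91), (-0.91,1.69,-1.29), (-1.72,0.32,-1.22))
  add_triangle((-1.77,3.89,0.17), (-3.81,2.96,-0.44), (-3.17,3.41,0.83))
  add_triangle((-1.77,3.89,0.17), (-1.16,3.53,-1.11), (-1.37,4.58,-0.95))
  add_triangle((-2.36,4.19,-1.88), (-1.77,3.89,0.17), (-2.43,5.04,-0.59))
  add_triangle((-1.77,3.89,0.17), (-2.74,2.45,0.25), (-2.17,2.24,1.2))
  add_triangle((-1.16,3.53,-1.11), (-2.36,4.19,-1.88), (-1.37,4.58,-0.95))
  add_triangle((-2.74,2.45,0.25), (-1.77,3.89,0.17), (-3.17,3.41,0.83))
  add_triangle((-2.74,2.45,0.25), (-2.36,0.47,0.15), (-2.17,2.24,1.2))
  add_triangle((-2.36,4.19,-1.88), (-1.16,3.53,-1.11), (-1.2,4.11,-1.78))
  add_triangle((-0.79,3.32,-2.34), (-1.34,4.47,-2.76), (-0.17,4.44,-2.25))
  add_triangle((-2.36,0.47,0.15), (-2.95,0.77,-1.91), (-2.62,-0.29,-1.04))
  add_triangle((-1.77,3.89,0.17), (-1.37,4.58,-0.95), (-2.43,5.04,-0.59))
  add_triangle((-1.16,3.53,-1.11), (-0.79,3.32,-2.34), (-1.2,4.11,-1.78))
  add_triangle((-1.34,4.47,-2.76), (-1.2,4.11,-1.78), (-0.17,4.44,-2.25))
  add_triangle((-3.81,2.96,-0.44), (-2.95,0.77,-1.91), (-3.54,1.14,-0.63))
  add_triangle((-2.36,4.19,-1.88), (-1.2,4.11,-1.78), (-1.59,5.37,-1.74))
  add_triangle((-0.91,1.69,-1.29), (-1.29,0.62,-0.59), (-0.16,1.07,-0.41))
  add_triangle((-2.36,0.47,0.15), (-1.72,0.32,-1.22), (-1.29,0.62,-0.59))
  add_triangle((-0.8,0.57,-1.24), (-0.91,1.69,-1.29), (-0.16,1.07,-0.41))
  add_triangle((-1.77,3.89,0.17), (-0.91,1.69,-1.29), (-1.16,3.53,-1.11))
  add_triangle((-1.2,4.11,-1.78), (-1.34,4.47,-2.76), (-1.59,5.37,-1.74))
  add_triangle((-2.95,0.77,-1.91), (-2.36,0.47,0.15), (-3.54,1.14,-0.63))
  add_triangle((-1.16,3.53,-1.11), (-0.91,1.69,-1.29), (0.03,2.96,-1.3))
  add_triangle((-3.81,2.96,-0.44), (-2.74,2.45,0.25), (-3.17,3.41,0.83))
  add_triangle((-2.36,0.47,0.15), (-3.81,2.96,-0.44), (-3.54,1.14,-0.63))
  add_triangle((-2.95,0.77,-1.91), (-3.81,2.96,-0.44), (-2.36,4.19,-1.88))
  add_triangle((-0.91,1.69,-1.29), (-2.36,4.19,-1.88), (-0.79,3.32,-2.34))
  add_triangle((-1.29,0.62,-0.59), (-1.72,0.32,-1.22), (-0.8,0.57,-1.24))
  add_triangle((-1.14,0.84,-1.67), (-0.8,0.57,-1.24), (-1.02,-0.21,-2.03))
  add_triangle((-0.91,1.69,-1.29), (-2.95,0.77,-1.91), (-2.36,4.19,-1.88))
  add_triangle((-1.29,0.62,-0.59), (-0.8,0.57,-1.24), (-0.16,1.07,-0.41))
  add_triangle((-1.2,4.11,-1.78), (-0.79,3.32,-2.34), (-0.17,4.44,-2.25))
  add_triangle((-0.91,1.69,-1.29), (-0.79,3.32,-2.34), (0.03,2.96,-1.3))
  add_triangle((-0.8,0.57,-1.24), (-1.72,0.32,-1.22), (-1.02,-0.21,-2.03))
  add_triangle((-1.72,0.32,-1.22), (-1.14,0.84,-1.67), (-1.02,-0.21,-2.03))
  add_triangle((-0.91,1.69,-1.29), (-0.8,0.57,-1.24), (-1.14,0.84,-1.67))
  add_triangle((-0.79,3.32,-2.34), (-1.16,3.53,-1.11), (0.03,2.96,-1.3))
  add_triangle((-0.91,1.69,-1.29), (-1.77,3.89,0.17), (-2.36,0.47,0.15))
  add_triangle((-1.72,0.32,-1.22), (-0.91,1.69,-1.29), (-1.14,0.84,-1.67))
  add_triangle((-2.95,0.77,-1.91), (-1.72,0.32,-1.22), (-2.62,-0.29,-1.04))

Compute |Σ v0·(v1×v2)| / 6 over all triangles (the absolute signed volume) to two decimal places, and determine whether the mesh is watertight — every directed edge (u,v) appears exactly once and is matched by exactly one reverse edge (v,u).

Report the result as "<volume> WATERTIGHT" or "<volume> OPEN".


9.24 OPEN

Per-triangle v0·(v1×v2)/6:
  t1: -1.4369
  t2: -0.4138
  t3: -0.2063
  t4: +1.3063
  t5: +0.1304
  t6: +0.1204
  t7: +1.6849
  t8: -0.2525
  t9: +0.0553
  t10: +1.0546
  t11: +0.2388
  t12: -0.5676
  t13: +0.7416
  t14: +0.3319
  t15: +0.3260
  t16: +0.7563
  t17: +0.4770
  t18: -0.0285
  t19: +0.6436
  t20: +1.3909
  t21: -0.4570
  t22: +0.0959
  t23: -0.1958
  t24: +0.0379
  t25: -0.5101
  t26: +0.0265
  t27: +0.2975
  t28: -0.5245
  t29: +0.0967
  t30: +0.6236
  t31: +3.9017
  t32: +0.3761
  t33: -0.1125
  t34: +0.0105
  t35: +0.9801
  t36: -0.1732
  t37: -0.6559
  t38: -0.1808
  t39: -0.2348
  t40: +0.3339
  t41: +0.0130
  t42: +0.6992
  t43: -1.9095
  t44: +0.2595
  t45: +0.0925
Σ = +9.2431 → |volume| = 9.24

Directed edges: 135 total; 9 unmatched, e.g. (-1.77,3.89,0.17)→(-3.81,2.96,-0.44) → open.


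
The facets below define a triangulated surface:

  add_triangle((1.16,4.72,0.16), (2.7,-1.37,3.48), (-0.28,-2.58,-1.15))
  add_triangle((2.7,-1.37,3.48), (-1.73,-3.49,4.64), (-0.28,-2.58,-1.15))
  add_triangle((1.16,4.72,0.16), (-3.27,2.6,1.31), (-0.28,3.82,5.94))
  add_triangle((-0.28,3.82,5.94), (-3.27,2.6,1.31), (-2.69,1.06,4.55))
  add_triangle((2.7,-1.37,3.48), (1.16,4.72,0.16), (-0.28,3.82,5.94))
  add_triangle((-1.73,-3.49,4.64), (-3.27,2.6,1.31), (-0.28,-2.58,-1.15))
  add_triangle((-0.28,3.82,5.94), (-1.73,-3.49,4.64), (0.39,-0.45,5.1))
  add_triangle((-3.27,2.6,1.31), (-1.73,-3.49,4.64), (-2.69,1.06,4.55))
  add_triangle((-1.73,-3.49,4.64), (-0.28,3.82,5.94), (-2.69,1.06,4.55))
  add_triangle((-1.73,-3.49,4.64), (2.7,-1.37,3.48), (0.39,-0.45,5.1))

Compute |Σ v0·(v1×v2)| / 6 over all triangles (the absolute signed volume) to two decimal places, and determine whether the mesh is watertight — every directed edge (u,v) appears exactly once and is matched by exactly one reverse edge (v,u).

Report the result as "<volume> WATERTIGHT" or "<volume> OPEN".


104.89 OPEN

Per-triangle v0·(v1×v2)/6:
  t1: +3.5205
  t2: +9.9660
  t3: +16.6962
  t4: +10.2344
  t5: +17.2617
  t6: +9.3756
  t7: +9.6208
  t8: +6.8870
  t9: +13.0742
  t10: +8.2568
Σ = +104.8932 → |volume| = 104.89

Directed edges: 30 total; 6 unmatched, e.g. (-0.28,-2.58,-1.15)→(1.16,4.72,0.16) → open.


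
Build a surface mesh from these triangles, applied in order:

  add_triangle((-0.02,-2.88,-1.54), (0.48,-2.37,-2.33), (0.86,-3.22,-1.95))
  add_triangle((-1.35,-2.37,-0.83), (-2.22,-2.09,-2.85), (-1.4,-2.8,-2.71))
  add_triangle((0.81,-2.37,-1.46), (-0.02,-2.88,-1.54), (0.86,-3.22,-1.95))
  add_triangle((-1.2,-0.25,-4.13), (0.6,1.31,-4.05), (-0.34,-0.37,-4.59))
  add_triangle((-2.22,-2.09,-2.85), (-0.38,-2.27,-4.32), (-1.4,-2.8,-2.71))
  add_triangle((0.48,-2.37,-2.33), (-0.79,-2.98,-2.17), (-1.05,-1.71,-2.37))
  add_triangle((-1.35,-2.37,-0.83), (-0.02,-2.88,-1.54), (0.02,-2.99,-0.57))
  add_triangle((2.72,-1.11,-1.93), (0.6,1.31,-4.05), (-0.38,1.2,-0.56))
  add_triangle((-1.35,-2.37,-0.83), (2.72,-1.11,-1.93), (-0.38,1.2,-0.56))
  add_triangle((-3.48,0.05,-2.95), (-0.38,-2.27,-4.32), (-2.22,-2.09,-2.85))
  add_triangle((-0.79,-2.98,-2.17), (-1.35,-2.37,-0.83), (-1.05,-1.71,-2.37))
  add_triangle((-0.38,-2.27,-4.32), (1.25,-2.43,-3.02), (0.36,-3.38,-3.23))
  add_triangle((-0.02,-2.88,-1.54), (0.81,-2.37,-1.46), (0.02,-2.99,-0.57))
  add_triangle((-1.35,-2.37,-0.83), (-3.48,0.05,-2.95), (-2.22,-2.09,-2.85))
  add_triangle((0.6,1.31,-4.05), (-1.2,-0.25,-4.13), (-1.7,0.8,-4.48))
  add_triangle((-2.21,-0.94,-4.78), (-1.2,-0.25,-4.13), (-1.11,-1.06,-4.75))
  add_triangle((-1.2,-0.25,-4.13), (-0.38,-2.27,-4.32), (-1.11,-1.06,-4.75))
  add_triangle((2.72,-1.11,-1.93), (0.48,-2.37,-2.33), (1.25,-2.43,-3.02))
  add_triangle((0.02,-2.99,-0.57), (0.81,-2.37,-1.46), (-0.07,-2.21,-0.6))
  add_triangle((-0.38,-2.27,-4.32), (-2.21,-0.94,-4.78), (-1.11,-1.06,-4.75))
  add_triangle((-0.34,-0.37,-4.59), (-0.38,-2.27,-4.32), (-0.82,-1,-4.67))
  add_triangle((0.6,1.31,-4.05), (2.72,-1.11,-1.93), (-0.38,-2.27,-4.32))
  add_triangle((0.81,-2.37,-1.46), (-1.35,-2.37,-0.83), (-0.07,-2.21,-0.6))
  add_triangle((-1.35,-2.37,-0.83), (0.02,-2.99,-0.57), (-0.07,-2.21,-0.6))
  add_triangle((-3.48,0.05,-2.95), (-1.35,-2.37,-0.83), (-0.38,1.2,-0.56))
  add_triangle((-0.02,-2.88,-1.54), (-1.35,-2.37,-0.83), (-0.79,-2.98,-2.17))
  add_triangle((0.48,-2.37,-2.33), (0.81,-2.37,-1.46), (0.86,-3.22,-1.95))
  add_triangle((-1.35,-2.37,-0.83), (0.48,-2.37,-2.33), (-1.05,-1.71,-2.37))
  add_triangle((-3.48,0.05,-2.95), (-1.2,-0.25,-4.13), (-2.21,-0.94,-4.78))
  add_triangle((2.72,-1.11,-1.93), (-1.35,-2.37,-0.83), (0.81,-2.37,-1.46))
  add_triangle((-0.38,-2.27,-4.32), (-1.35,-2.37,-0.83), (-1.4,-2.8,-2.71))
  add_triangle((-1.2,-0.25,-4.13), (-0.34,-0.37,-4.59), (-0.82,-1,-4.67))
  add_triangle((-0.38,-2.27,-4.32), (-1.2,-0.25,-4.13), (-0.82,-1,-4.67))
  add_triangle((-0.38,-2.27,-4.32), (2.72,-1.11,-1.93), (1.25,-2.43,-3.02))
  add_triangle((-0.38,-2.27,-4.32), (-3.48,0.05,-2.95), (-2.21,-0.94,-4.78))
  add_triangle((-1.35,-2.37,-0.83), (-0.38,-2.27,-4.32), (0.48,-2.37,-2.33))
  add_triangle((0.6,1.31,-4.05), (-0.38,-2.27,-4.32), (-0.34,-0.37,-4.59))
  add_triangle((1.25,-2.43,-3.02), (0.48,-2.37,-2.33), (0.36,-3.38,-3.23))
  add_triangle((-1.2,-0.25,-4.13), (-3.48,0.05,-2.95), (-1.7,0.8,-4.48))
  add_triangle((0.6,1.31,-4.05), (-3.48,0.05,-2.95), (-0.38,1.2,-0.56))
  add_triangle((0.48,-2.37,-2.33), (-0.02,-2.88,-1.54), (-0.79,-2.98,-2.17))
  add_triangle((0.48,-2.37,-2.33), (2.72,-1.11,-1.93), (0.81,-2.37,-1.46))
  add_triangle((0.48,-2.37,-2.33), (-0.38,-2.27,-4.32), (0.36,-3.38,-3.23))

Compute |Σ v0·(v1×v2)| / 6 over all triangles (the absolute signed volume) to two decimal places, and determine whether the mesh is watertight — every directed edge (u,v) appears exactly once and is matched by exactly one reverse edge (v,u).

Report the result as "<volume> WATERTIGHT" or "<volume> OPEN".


Per-triangle v0·(v1×v2)/6:
  t1: +0.3957
  t2: +0.8664
  t3: +0.0089
  t4: +1.1764
  t5: +1.4555
  t6: +0.7982
  t7: +0.6671
  t8: +1.1320
  t9: -1.9455
  t10: +3.6425
  t11: +0.6687
  t12: +1.4453
  t13: +0.4119
  t14: +1.7286
  t15: +1.7364
  t16: +0.5576
  t17: +0.0919
  t18: +0.3709
  t19: -0.1133
  t20: +1.0669
  t21: +0.6683
  t22: +7.2195
  t23: -0.4443
  t24: -0.1057
  t25: -0.1118
  t26: +0.5305
  t27: +0.0870
  t28: -1.3253
  t29: +1.3039
  t30: -0.4808
  t31: +0.3523
  t32: +0.4566
  t33: +0.3101
  t34: +1.6496
  t35: +1.5827
  t36: +2.0071
  t37: +1.2480
  t38: +0.0531
  t39: +1.8713
  t40: +2.9764
  t41: +0.5298
  t42: +0.9668
  t43: -0.2986
Σ = +37.2087 → |volume| = 37.21

Directed edges: 129 total; 3 unmatched, e.g. (-1.7,0.8,-4.48)→(0.6,1.31,-4.05) → open.

37.21 OPEN


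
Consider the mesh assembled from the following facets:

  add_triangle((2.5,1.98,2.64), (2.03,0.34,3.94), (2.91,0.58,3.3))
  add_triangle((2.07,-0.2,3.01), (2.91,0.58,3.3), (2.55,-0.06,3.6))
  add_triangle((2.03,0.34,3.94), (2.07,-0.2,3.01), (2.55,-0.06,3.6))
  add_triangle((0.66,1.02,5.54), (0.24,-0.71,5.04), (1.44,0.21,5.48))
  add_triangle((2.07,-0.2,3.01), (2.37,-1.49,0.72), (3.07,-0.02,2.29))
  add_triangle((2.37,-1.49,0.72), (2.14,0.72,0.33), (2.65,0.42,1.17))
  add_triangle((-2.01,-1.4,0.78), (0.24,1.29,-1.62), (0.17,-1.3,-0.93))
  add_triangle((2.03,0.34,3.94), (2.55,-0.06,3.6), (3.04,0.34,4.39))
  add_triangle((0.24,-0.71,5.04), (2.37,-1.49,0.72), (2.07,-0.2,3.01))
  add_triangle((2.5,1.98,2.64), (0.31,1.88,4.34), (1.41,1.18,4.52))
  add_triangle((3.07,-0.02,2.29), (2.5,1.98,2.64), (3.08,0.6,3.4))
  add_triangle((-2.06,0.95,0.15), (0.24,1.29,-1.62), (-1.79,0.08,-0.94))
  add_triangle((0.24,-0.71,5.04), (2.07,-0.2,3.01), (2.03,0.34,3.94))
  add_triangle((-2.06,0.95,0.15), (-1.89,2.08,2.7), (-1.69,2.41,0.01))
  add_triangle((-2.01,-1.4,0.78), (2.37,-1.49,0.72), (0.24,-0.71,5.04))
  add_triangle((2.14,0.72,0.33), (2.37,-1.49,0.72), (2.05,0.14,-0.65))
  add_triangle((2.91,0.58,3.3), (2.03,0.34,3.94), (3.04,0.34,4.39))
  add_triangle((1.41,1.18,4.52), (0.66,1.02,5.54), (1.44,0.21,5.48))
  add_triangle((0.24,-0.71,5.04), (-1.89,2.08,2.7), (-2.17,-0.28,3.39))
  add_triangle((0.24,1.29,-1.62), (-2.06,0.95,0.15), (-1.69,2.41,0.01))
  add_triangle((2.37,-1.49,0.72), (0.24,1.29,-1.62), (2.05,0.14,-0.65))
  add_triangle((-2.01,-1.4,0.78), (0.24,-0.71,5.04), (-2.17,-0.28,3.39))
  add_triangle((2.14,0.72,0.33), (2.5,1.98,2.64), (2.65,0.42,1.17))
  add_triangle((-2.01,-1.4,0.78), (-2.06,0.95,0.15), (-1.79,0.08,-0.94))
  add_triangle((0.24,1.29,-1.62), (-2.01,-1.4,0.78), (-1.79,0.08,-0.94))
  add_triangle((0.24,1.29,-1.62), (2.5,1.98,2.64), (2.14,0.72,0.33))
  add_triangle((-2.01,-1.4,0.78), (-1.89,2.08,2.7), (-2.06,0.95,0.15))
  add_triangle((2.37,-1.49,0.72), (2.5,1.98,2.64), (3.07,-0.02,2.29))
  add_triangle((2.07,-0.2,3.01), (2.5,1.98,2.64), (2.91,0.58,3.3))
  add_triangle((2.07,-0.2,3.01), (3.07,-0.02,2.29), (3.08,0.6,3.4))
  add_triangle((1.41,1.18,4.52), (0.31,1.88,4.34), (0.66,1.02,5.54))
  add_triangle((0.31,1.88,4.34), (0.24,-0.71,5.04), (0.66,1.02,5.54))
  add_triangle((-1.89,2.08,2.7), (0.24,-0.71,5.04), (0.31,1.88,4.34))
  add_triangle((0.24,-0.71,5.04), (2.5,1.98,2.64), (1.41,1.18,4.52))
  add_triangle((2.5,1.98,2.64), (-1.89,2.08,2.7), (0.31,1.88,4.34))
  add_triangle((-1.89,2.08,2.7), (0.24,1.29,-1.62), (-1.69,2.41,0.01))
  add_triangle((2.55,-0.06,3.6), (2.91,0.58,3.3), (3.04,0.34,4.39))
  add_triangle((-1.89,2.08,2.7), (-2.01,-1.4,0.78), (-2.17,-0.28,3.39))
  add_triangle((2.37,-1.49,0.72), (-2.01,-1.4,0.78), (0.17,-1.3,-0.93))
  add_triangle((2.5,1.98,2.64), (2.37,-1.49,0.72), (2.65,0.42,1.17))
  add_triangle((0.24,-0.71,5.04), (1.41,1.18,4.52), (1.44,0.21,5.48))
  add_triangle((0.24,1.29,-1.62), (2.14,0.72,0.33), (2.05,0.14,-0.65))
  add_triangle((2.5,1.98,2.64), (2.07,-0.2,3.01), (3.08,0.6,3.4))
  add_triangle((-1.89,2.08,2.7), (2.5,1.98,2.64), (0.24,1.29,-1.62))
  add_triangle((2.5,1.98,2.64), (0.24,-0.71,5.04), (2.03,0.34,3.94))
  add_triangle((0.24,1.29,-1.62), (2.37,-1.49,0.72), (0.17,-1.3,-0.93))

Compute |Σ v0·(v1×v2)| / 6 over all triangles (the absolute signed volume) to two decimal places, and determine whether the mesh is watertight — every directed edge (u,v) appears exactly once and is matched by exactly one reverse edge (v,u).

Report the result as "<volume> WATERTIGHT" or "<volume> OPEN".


61.03 WATERTIGHT

Per-triangle v0·(v1×v2)/6:
  t1: +1.1710
  t2: +0.0278
  t3: +0.0835
  t4: +1.4563
  t5: +1.2060
  t6: +0.5615
  t7: +1.0505
  t8: +0.1717
  t9: +2.6868
  t10: +1.9584
  t11: +0.8802
  t12: +0.9249
  t13: +1.1018
  t14: +1.4815
  t15: +4.9190
  t16: +0.8577
  t17: +0.1817
  t18: +0.8957
  t19: +4.4834
  t20: +0.8428
  t21: +0.2310
  t22: +2.8663
  t23: +0.6885
  t24: +1.0173
  t25: +0.0638
  t26: +1.6454
  t27: +2.3100
  t28: +0.4854
  t29: -0.4182
  t30: +0.5703
  t31: +0.9363
  t32: +0.6729
  t33: +4.4380
  t34: +1.2629
  t35: +2.7823
  t36: +0.9557
  t37: +0.1684
  t38: +2.0877
  t39: +1.6882
  t40: +1.0375
  t41: -0.8138
  t42: +0.7416
  t43: +0.5185
  t44: +4.9442
  t45: +1.8547
  t46: +1.3565
Σ = +61.0340 → |volume| = 61.03

Directed edges: 138 total, each appears once with its reverse present → watertight.


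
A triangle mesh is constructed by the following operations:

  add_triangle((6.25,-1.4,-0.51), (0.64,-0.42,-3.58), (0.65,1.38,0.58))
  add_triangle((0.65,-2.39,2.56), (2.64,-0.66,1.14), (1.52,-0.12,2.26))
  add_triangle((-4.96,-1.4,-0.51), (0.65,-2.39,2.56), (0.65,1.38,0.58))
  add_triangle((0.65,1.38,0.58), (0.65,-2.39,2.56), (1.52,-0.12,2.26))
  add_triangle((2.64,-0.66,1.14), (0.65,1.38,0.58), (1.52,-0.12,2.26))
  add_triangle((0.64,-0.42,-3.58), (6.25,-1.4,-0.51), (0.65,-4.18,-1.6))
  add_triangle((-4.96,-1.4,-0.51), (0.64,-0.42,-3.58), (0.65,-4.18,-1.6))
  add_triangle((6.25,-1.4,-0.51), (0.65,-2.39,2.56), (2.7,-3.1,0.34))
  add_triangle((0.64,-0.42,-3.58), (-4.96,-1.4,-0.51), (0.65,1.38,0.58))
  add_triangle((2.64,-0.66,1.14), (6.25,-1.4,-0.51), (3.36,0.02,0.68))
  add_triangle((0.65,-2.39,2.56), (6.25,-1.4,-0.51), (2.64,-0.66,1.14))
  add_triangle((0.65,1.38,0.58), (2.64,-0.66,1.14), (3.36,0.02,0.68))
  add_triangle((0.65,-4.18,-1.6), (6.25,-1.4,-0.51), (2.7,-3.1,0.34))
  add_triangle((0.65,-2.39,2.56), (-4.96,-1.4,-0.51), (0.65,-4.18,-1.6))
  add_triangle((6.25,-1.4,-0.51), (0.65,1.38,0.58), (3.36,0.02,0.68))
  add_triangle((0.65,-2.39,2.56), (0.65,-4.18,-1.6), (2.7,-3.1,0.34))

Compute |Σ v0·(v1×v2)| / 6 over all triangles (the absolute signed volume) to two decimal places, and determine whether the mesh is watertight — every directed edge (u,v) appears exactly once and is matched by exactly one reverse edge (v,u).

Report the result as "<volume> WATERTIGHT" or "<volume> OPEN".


77.53 WATERTIGHT

Per-triangle v0·(v1×v2)/6:
  t1: +5.4238
  t2: +1.8325
  t3: +3.5578
  t4: +0.3489
  t5: +1.0541
  t6: +14.3797
  t7: +12.3233
  t8: +5.4817
  t9: +3.3514
  t10: +1.1591
  t11: +2.9820
  t12: +0.6365
  t13: +6.3756
  t14: +12.5392
  t15: +1.0069
  t16: +5.0732
Σ = +77.5256 → |volume| = 77.53

Directed edges: 48 total, each appears once with its reverse present → watertight.


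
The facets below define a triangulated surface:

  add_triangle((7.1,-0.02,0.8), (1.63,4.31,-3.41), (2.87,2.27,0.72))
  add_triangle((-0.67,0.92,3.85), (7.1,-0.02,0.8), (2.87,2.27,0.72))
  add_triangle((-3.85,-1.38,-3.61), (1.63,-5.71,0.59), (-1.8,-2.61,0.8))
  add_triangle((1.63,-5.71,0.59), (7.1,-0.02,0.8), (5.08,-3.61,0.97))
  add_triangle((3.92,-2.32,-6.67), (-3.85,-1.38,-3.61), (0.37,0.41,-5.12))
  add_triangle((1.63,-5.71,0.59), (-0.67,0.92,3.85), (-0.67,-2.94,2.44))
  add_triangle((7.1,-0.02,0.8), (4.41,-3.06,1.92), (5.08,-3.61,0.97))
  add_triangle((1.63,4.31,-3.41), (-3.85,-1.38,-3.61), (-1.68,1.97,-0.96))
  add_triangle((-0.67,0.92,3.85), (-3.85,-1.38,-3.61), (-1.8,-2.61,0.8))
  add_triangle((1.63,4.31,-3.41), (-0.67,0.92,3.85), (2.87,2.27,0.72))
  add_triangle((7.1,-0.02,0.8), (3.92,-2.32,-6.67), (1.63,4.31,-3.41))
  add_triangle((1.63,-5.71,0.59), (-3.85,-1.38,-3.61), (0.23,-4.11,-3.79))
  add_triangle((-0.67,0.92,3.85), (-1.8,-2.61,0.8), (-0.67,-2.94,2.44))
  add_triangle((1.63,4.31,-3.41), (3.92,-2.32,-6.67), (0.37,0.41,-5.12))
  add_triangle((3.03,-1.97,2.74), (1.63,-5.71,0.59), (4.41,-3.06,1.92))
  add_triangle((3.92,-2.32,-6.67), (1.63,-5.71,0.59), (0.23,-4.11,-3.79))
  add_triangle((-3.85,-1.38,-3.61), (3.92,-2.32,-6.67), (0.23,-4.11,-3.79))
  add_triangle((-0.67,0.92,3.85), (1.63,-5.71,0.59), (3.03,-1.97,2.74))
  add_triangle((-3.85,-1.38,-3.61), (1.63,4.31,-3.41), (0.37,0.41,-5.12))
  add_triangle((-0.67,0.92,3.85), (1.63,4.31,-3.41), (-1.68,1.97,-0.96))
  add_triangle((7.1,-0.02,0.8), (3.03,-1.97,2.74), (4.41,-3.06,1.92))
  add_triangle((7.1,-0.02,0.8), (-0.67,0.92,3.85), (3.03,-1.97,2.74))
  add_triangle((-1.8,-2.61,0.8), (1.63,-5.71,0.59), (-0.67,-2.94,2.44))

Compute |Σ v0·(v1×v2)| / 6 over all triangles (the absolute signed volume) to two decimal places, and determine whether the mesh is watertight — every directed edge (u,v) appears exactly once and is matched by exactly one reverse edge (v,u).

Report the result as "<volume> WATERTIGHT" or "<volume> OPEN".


Per-triangle v0·(v1×v2)/6:
  t1: +11.7125
  t2: +10.1512
  t3: +11.2308
  t4: +0.9555
  t5: +14.9088
  t6: +4.8382
  t7: +4.6213
  t8: +9.6217
  t9: +7.4979
  t10: +8.4545
  t11: +46.1283
  t12: +13.6537
  t13: +3.3134
  t14: +15.2131
  t15: +4.7702
  t16: +19.2692
  t17: +18.2567
  t18: +10.2478
  t19: +12.1908
  t20: +7.5369
  t21: +5.3469
  t22: +11.7172
  t23: +4.4123
Σ = +256.0488 → |volume| = 256.05

Directed edges: 69 total; 9 unmatched, e.g. (1.63,-5.71,0.59)→(7.1,-0.02,0.8) → open.

256.05 OPEN
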